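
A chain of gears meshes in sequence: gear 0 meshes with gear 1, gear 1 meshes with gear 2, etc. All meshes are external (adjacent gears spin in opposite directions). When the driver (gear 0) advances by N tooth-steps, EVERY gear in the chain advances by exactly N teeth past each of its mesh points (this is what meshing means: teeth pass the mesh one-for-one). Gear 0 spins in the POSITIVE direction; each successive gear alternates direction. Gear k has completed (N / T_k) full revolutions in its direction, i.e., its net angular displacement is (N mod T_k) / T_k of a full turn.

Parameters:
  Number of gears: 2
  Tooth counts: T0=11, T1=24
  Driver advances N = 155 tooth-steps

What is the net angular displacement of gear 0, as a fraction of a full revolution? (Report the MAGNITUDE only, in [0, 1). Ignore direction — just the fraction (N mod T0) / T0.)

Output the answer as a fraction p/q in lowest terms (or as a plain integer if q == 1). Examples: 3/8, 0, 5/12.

Chain of 2 gears, tooth counts: [11, 24]
  gear 0: T0=11, direction=positive, advance = 155 mod 11 = 1 teeth = 1/11 turn
  gear 1: T1=24, direction=negative, advance = 155 mod 24 = 11 teeth = 11/24 turn
Gear 0: 155 mod 11 = 1
Fraction = 1 / 11 = 1/11 (gcd(1,11)=1) = 1/11

Answer: 1/11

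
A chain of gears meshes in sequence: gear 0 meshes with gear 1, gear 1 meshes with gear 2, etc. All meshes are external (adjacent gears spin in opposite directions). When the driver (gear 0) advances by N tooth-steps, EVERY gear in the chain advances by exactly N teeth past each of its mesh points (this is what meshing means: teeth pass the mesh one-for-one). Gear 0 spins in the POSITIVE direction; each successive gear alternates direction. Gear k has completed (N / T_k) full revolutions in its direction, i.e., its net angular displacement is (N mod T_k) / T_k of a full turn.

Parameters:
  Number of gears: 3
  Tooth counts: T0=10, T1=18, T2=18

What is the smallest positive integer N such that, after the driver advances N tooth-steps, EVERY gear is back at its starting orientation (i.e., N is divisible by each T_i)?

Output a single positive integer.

Answer: 90

Derivation:
Gear k returns to start when N is a multiple of T_k.
All gears at start simultaneously when N is a common multiple of [10, 18, 18]; the smallest such N is lcm(10, 18, 18).
Start: lcm = T0 = 10
Fold in T1=18: gcd(10, 18) = 2; lcm(10, 18) = 10 * 18 / 2 = 180 / 2 = 90
Fold in T2=18: gcd(90, 18) = 18; lcm(90, 18) = 90 * 18 / 18 = 1620 / 18 = 90
Full cycle length = 90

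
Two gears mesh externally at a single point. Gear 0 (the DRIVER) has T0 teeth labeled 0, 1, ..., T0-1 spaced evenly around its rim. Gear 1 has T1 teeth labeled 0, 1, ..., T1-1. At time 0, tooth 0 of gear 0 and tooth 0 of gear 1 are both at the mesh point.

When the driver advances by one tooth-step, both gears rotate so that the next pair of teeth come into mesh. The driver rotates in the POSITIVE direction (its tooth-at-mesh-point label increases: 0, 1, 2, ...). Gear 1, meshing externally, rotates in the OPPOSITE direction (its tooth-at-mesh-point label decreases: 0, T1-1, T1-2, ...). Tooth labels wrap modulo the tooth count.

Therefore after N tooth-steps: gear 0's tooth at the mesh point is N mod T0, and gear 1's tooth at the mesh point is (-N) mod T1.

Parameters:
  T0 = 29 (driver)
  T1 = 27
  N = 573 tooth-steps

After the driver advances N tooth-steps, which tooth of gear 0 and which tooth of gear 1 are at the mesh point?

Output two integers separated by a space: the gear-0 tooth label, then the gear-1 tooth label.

Gear 0 (driver, T0=29): tooth at mesh = N mod T0
  573 = 19 * 29 + 22, so 573 mod 29 = 22
  gear 0 tooth = 22
Gear 1 (driven, T1=27): tooth at mesh = (-N) mod T1
  573 = 21 * 27 + 6, so 573 mod 27 = 6
  (-573) mod 27 = (-6) mod 27 = 27 - 6 = 21
Mesh after 573 steps: gear-0 tooth 22 meets gear-1 tooth 21

Answer: 22 21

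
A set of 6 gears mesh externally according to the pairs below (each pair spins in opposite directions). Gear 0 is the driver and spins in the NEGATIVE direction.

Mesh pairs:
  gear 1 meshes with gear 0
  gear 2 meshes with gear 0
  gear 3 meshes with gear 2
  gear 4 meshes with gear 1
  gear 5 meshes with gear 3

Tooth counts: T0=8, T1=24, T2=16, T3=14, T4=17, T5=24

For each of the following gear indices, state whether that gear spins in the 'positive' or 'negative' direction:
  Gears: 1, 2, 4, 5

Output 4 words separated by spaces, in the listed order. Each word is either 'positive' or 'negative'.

Gear 0 (driver): negative (depth 0)
  gear 1: meshes with gear 0 -> depth 1 -> positive (opposite of gear 0)
  gear 2: meshes with gear 0 -> depth 1 -> positive (opposite of gear 0)
  gear 3: meshes with gear 2 -> depth 2 -> negative (opposite of gear 2)
  gear 4: meshes with gear 1 -> depth 2 -> negative (opposite of gear 1)
  gear 5: meshes with gear 3 -> depth 3 -> positive (opposite of gear 3)
Queried indices 1, 2, 4, 5 -> positive, positive, negative, positive

Answer: positive positive negative positive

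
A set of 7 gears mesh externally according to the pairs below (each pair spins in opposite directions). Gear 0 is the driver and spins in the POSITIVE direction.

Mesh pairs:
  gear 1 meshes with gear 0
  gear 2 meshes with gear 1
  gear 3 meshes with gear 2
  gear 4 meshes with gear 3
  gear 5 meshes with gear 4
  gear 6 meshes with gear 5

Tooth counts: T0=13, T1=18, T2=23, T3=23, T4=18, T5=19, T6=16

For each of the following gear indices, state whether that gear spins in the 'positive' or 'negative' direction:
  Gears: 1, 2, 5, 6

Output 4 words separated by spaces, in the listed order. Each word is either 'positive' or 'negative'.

Gear 0 (driver): positive (depth 0)
  gear 1: meshes with gear 0 -> depth 1 -> negative (opposite of gear 0)
  gear 2: meshes with gear 1 -> depth 2 -> positive (opposite of gear 1)
  gear 3: meshes with gear 2 -> depth 3 -> negative (opposite of gear 2)
  gear 4: meshes with gear 3 -> depth 4 -> positive (opposite of gear 3)
  gear 5: meshes with gear 4 -> depth 5 -> negative (opposite of gear 4)
  gear 6: meshes with gear 5 -> depth 6 -> positive (opposite of gear 5)
Queried indices 1, 2, 5, 6 -> negative, positive, negative, positive

Answer: negative positive negative positive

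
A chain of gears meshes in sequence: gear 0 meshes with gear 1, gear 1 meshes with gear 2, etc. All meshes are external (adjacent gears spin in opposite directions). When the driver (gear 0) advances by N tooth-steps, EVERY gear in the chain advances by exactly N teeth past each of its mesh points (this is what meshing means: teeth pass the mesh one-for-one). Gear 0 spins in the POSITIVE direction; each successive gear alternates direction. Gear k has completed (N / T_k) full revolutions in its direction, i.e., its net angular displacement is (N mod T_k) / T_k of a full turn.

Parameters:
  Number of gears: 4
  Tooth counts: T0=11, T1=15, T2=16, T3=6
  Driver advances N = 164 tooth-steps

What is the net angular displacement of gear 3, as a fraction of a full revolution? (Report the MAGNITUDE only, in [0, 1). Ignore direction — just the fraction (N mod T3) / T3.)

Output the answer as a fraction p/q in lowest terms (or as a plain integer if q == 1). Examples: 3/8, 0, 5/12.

Chain of 4 gears, tooth counts: [11, 15, 16, 6]
  gear 0: T0=11, direction=positive, advance = 164 mod 11 = 10 teeth = 10/11 turn
  gear 1: T1=15, direction=negative, advance = 164 mod 15 = 14 teeth = 14/15 turn
  gear 2: T2=16, direction=positive, advance = 164 mod 16 = 4 teeth = 4/16 turn
  gear 3: T3=6, direction=negative, advance = 164 mod 6 = 2 teeth = 2/6 turn
Gear 3: 164 mod 6 = 2
Fraction = 2 / 6 = 1/3 (gcd(2,6)=2) = 1/3

Answer: 1/3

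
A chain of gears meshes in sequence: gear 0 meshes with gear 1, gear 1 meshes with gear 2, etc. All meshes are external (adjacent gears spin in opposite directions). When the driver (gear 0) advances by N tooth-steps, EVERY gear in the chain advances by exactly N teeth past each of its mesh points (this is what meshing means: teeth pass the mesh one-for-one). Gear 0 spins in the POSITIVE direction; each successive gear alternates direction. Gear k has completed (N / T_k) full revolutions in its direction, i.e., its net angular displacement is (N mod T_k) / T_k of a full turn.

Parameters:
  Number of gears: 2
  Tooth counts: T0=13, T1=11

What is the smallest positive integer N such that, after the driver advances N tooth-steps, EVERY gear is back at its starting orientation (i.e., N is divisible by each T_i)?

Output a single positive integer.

Answer: 143

Derivation:
Gear k returns to start when N is a multiple of T_k.
All gears at start simultaneously when N is a common multiple of [13, 11]; the smallest such N is lcm(13, 11).
Start: lcm = T0 = 13
Fold in T1=11: gcd(13, 11) = 1; lcm(13, 11) = 13 * 11 / 1 = 143 / 1 = 143
Full cycle length = 143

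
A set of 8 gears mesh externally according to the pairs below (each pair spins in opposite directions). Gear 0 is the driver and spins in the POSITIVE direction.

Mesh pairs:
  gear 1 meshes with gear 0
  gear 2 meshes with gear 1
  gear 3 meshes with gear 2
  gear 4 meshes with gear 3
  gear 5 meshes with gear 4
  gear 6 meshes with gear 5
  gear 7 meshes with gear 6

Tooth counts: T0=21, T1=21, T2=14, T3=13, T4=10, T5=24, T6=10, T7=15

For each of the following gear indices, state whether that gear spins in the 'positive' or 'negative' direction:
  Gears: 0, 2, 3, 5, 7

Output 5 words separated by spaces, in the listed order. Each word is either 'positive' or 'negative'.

Answer: positive positive negative negative negative

Derivation:
Gear 0 (driver): positive (depth 0)
  gear 1: meshes with gear 0 -> depth 1 -> negative (opposite of gear 0)
  gear 2: meshes with gear 1 -> depth 2 -> positive (opposite of gear 1)
  gear 3: meshes with gear 2 -> depth 3 -> negative (opposite of gear 2)
  gear 4: meshes with gear 3 -> depth 4 -> positive (opposite of gear 3)
  gear 5: meshes with gear 4 -> depth 5 -> negative (opposite of gear 4)
  gear 6: meshes with gear 5 -> depth 6 -> positive (opposite of gear 5)
  gear 7: meshes with gear 6 -> depth 7 -> negative (opposite of gear 6)
Queried indices 0, 2, 3, 5, 7 -> positive, positive, negative, negative, negative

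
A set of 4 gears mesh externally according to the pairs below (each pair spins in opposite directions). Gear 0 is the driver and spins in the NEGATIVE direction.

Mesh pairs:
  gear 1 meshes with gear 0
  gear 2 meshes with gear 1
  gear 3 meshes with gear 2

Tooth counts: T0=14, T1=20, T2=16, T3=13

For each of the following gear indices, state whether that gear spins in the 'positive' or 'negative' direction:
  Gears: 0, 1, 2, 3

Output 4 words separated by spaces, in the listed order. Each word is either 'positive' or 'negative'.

Gear 0 (driver): negative (depth 0)
  gear 1: meshes with gear 0 -> depth 1 -> positive (opposite of gear 0)
  gear 2: meshes with gear 1 -> depth 2 -> negative (opposite of gear 1)
  gear 3: meshes with gear 2 -> depth 3 -> positive (opposite of gear 2)
Queried indices 0, 1, 2, 3 -> negative, positive, negative, positive

Answer: negative positive negative positive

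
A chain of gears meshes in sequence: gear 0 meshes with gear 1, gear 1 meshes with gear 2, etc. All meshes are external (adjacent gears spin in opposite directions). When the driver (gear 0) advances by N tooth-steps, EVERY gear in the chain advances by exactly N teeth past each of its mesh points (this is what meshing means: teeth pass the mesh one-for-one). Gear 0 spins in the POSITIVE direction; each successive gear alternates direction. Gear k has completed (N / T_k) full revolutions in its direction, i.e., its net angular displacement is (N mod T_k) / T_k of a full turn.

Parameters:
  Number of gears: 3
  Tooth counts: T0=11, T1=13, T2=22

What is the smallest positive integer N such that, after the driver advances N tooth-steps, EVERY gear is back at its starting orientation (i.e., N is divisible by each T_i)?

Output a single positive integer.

Gear k returns to start when N is a multiple of T_k.
All gears at start simultaneously when N is a common multiple of [11, 13, 22]; the smallest such N is lcm(11, 13, 22).
Start: lcm = T0 = 11
Fold in T1=13: gcd(11, 13) = 1; lcm(11, 13) = 11 * 13 / 1 = 143 / 1 = 143
Fold in T2=22: gcd(143, 22) = 11; lcm(143, 22) = 143 * 22 / 11 = 3146 / 11 = 286
Full cycle length = 286

Answer: 286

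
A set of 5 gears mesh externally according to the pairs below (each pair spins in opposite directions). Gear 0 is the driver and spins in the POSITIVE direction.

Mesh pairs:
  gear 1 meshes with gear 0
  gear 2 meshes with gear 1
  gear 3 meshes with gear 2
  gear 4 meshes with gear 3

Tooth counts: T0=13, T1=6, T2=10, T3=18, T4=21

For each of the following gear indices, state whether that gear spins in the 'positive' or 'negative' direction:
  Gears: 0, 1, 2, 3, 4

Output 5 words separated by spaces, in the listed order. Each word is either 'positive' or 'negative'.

Answer: positive negative positive negative positive

Derivation:
Gear 0 (driver): positive (depth 0)
  gear 1: meshes with gear 0 -> depth 1 -> negative (opposite of gear 0)
  gear 2: meshes with gear 1 -> depth 2 -> positive (opposite of gear 1)
  gear 3: meshes with gear 2 -> depth 3 -> negative (opposite of gear 2)
  gear 4: meshes with gear 3 -> depth 4 -> positive (opposite of gear 3)
Queried indices 0, 1, 2, 3, 4 -> positive, negative, positive, negative, positive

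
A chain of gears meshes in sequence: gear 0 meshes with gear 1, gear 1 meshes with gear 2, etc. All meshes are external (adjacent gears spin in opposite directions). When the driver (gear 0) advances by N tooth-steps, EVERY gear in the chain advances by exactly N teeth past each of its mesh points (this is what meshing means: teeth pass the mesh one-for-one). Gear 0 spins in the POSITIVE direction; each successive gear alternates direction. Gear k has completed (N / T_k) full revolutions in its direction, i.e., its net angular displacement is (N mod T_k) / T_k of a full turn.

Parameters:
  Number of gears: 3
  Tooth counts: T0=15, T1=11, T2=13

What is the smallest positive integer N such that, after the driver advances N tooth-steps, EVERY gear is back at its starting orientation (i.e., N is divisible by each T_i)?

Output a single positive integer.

Answer: 2145

Derivation:
Gear k returns to start when N is a multiple of T_k.
All gears at start simultaneously when N is a common multiple of [15, 11, 13]; the smallest such N is lcm(15, 11, 13).
Start: lcm = T0 = 15
Fold in T1=11: gcd(15, 11) = 1; lcm(15, 11) = 15 * 11 / 1 = 165 / 1 = 165
Fold in T2=13: gcd(165, 13) = 1; lcm(165, 13) = 165 * 13 / 1 = 2145 / 1 = 2145
Full cycle length = 2145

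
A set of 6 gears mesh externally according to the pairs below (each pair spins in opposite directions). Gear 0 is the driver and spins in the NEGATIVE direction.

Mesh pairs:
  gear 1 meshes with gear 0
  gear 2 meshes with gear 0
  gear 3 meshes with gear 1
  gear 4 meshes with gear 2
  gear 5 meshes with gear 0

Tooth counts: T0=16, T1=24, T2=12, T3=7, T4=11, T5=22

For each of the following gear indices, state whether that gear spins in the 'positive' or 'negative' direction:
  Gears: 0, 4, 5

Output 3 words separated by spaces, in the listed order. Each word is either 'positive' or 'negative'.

Gear 0 (driver): negative (depth 0)
  gear 1: meshes with gear 0 -> depth 1 -> positive (opposite of gear 0)
  gear 2: meshes with gear 0 -> depth 1 -> positive (opposite of gear 0)
  gear 3: meshes with gear 1 -> depth 2 -> negative (opposite of gear 1)
  gear 4: meshes with gear 2 -> depth 2 -> negative (opposite of gear 2)
  gear 5: meshes with gear 0 -> depth 1 -> positive (opposite of gear 0)
Queried indices 0, 4, 5 -> negative, negative, positive

Answer: negative negative positive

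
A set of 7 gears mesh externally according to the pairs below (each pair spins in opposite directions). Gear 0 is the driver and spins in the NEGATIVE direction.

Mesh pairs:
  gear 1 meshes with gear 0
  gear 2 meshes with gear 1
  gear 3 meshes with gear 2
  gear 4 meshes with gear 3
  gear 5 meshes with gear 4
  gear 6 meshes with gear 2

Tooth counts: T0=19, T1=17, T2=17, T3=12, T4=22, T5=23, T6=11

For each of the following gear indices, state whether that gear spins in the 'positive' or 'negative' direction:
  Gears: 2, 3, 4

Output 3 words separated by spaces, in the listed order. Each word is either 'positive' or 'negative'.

Gear 0 (driver): negative (depth 0)
  gear 1: meshes with gear 0 -> depth 1 -> positive (opposite of gear 0)
  gear 2: meshes with gear 1 -> depth 2 -> negative (opposite of gear 1)
  gear 3: meshes with gear 2 -> depth 3 -> positive (opposite of gear 2)
  gear 4: meshes with gear 3 -> depth 4 -> negative (opposite of gear 3)
  gear 5: meshes with gear 4 -> depth 5 -> positive (opposite of gear 4)
  gear 6: meshes with gear 2 -> depth 3 -> positive (opposite of gear 2)
Queried indices 2, 3, 4 -> negative, positive, negative

Answer: negative positive negative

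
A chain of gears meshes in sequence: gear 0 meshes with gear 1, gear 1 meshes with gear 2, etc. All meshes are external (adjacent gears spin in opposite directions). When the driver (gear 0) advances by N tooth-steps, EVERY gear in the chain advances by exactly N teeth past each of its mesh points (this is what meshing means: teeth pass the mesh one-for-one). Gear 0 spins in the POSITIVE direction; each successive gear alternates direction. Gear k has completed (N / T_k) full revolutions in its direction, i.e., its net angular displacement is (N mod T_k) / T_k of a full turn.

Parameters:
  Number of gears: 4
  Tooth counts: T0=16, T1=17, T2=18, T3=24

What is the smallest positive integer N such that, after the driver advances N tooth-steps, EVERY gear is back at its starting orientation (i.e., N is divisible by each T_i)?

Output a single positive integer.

Gear k returns to start when N is a multiple of T_k.
All gears at start simultaneously when N is a common multiple of [16, 17, 18, 24]; the smallest such N is lcm(16, 17, 18, 24).
Start: lcm = T0 = 16
Fold in T1=17: gcd(16, 17) = 1; lcm(16, 17) = 16 * 17 / 1 = 272 / 1 = 272
Fold in T2=18: gcd(272, 18) = 2; lcm(272, 18) = 272 * 18 / 2 = 4896 / 2 = 2448
Fold in T3=24: gcd(2448, 24) = 24; lcm(2448, 24) = 2448 * 24 / 24 = 58752 / 24 = 2448
Full cycle length = 2448

Answer: 2448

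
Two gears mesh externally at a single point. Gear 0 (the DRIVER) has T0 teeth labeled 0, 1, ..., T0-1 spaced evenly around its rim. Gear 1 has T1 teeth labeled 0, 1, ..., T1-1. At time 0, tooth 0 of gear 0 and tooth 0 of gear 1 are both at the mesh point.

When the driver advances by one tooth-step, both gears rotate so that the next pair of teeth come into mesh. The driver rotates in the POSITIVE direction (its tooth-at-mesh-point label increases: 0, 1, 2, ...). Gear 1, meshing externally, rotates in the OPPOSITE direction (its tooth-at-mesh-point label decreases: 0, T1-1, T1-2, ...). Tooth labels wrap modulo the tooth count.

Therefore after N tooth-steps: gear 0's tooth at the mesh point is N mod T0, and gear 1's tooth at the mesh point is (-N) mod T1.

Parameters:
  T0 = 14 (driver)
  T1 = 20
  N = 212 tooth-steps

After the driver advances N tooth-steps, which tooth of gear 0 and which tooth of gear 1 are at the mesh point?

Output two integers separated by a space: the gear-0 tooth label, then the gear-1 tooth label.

Answer: 2 8

Derivation:
Gear 0 (driver, T0=14): tooth at mesh = N mod T0
  212 = 15 * 14 + 2, so 212 mod 14 = 2
  gear 0 tooth = 2
Gear 1 (driven, T1=20): tooth at mesh = (-N) mod T1
  212 = 10 * 20 + 12, so 212 mod 20 = 12
  (-212) mod 20 = (-12) mod 20 = 20 - 12 = 8
Mesh after 212 steps: gear-0 tooth 2 meets gear-1 tooth 8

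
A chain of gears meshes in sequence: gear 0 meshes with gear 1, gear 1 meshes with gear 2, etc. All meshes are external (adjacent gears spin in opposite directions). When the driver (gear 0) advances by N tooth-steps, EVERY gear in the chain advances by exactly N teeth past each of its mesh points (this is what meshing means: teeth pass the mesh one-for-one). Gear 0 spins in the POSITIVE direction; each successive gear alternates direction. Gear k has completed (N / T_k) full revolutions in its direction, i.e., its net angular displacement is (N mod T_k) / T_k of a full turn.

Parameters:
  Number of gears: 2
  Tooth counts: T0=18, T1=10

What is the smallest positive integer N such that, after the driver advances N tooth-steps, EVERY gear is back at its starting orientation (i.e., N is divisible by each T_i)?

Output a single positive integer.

Answer: 90

Derivation:
Gear k returns to start when N is a multiple of T_k.
All gears at start simultaneously when N is a common multiple of [18, 10]; the smallest such N is lcm(18, 10).
Start: lcm = T0 = 18
Fold in T1=10: gcd(18, 10) = 2; lcm(18, 10) = 18 * 10 / 2 = 180 / 2 = 90
Full cycle length = 90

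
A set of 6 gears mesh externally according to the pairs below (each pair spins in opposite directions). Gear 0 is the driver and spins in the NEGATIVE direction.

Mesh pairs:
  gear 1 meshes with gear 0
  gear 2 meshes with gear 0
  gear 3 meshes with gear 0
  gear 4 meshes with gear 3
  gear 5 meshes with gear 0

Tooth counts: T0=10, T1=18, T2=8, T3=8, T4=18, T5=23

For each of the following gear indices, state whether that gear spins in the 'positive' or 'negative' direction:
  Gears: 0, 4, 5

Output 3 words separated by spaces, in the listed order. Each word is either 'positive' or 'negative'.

Gear 0 (driver): negative (depth 0)
  gear 1: meshes with gear 0 -> depth 1 -> positive (opposite of gear 0)
  gear 2: meshes with gear 0 -> depth 1 -> positive (opposite of gear 0)
  gear 3: meshes with gear 0 -> depth 1 -> positive (opposite of gear 0)
  gear 4: meshes with gear 3 -> depth 2 -> negative (opposite of gear 3)
  gear 5: meshes with gear 0 -> depth 1 -> positive (opposite of gear 0)
Queried indices 0, 4, 5 -> negative, negative, positive

Answer: negative negative positive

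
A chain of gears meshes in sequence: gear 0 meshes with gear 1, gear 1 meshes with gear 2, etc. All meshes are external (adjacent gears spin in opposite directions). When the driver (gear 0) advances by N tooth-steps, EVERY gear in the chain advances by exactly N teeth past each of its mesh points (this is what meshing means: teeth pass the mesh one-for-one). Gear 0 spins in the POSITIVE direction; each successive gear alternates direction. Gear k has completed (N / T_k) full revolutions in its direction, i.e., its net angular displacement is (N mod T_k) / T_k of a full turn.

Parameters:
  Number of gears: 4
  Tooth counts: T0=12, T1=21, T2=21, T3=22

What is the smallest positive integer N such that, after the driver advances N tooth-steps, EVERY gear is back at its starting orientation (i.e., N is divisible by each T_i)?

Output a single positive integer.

Gear k returns to start when N is a multiple of T_k.
All gears at start simultaneously when N is a common multiple of [12, 21, 21, 22]; the smallest such N is lcm(12, 21, 21, 22).
Start: lcm = T0 = 12
Fold in T1=21: gcd(12, 21) = 3; lcm(12, 21) = 12 * 21 / 3 = 252 / 3 = 84
Fold in T2=21: gcd(84, 21) = 21; lcm(84, 21) = 84 * 21 / 21 = 1764 / 21 = 84
Fold in T3=22: gcd(84, 22) = 2; lcm(84, 22) = 84 * 22 / 2 = 1848 / 2 = 924
Full cycle length = 924

Answer: 924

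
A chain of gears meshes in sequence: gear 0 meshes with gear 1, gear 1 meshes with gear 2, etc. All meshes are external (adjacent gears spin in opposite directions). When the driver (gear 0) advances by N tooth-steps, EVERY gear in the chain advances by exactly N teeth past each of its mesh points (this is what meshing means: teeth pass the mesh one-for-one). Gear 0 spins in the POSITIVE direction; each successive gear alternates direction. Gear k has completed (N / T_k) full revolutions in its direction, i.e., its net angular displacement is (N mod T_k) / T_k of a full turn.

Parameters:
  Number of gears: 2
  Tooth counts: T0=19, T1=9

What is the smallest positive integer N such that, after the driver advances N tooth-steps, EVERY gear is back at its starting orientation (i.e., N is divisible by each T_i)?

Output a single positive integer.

Gear k returns to start when N is a multiple of T_k.
All gears at start simultaneously when N is a common multiple of [19, 9]; the smallest such N is lcm(19, 9).
Start: lcm = T0 = 19
Fold in T1=9: gcd(19, 9) = 1; lcm(19, 9) = 19 * 9 / 1 = 171 / 1 = 171
Full cycle length = 171

Answer: 171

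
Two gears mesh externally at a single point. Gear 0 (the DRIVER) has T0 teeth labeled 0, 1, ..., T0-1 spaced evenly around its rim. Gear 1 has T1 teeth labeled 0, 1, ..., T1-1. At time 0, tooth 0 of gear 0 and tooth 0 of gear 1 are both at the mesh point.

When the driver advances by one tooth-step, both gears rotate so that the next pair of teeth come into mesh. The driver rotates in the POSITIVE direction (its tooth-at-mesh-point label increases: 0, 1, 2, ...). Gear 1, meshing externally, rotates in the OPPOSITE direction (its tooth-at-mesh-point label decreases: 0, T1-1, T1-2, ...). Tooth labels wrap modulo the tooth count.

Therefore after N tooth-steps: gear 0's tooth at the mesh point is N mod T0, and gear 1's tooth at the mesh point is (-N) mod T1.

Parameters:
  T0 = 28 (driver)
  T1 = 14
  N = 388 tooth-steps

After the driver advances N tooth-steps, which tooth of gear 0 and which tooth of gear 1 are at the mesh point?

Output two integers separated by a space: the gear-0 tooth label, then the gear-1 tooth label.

Gear 0 (driver, T0=28): tooth at mesh = N mod T0
  388 = 13 * 28 + 24, so 388 mod 28 = 24
  gear 0 tooth = 24
Gear 1 (driven, T1=14): tooth at mesh = (-N) mod T1
  388 = 27 * 14 + 10, so 388 mod 14 = 10
  (-388) mod 14 = (-10) mod 14 = 14 - 10 = 4
Mesh after 388 steps: gear-0 tooth 24 meets gear-1 tooth 4

Answer: 24 4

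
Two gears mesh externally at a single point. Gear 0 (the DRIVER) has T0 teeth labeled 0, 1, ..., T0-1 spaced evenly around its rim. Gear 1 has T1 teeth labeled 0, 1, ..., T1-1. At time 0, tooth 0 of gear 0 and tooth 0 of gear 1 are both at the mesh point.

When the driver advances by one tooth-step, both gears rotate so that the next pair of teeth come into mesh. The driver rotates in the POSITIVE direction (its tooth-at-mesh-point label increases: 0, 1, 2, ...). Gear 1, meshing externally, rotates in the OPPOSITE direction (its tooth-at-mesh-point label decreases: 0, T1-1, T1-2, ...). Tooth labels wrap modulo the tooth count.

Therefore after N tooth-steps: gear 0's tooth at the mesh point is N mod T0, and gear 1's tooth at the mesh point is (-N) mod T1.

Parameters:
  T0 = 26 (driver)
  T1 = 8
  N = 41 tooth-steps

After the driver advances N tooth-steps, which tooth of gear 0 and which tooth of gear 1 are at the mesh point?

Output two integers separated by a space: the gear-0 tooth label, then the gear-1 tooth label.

Gear 0 (driver, T0=26): tooth at mesh = N mod T0
  41 = 1 * 26 + 15, so 41 mod 26 = 15
  gear 0 tooth = 15
Gear 1 (driven, T1=8): tooth at mesh = (-N) mod T1
  41 = 5 * 8 + 1, so 41 mod 8 = 1
  (-41) mod 8 = (-1) mod 8 = 8 - 1 = 7
Mesh after 41 steps: gear-0 tooth 15 meets gear-1 tooth 7

Answer: 15 7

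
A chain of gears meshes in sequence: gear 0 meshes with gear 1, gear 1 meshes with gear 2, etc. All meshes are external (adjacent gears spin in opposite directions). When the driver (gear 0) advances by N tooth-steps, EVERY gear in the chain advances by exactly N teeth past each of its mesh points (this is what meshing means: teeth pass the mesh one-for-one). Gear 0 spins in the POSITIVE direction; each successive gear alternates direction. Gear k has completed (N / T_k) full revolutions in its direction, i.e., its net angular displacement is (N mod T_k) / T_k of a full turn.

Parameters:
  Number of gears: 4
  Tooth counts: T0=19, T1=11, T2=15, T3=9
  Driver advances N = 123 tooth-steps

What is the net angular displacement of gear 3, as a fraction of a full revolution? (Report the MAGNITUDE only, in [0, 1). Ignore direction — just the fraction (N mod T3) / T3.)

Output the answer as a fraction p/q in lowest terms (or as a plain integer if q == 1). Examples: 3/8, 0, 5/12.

Answer: 2/3

Derivation:
Chain of 4 gears, tooth counts: [19, 11, 15, 9]
  gear 0: T0=19, direction=positive, advance = 123 mod 19 = 9 teeth = 9/19 turn
  gear 1: T1=11, direction=negative, advance = 123 mod 11 = 2 teeth = 2/11 turn
  gear 2: T2=15, direction=positive, advance = 123 mod 15 = 3 teeth = 3/15 turn
  gear 3: T3=9, direction=negative, advance = 123 mod 9 = 6 teeth = 6/9 turn
Gear 3: 123 mod 9 = 6
Fraction = 6 / 9 = 2/3 (gcd(6,9)=3) = 2/3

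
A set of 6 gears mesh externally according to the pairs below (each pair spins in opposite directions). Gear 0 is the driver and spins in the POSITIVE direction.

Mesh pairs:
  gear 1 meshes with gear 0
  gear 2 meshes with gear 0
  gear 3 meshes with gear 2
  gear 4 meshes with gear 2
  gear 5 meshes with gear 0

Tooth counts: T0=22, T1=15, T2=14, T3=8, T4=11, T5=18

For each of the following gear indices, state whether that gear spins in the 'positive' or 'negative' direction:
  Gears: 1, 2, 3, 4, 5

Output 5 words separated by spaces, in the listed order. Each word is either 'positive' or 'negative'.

Answer: negative negative positive positive negative

Derivation:
Gear 0 (driver): positive (depth 0)
  gear 1: meshes with gear 0 -> depth 1 -> negative (opposite of gear 0)
  gear 2: meshes with gear 0 -> depth 1 -> negative (opposite of gear 0)
  gear 3: meshes with gear 2 -> depth 2 -> positive (opposite of gear 2)
  gear 4: meshes with gear 2 -> depth 2 -> positive (opposite of gear 2)
  gear 5: meshes with gear 0 -> depth 1 -> negative (opposite of gear 0)
Queried indices 1, 2, 3, 4, 5 -> negative, negative, positive, positive, negative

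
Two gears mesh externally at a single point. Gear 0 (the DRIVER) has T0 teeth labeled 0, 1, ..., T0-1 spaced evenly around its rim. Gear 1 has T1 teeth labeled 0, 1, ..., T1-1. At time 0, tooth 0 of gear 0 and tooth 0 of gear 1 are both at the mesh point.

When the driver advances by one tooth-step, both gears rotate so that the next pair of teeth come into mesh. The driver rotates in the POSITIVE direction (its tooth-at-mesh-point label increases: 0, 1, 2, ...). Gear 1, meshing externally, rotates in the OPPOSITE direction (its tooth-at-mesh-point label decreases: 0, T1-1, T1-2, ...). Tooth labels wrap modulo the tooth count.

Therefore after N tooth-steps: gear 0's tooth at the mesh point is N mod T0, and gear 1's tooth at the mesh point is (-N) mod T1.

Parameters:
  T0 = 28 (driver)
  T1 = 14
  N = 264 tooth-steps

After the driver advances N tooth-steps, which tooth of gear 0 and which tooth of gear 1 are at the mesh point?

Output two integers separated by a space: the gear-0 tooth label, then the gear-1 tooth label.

Answer: 12 2

Derivation:
Gear 0 (driver, T0=28): tooth at mesh = N mod T0
  264 = 9 * 28 + 12, so 264 mod 28 = 12
  gear 0 tooth = 12
Gear 1 (driven, T1=14): tooth at mesh = (-N) mod T1
  264 = 18 * 14 + 12, so 264 mod 14 = 12
  (-264) mod 14 = (-12) mod 14 = 14 - 12 = 2
Mesh after 264 steps: gear-0 tooth 12 meets gear-1 tooth 2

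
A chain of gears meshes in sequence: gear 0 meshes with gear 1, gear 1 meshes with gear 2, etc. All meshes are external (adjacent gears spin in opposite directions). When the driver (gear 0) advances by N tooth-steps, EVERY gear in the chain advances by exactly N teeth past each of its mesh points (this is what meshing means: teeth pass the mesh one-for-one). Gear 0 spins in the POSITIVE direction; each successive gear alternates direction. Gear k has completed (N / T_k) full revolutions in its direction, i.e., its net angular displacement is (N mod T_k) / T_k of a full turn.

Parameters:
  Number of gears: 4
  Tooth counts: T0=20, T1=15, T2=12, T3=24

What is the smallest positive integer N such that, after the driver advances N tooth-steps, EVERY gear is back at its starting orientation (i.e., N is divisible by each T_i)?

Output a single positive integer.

Answer: 120

Derivation:
Gear k returns to start when N is a multiple of T_k.
All gears at start simultaneously when N is a common multiple of [20, 15, 12, 24]; the smallest such N is lcm(20, 15, 12, 24).
Start: lcm = T0 = 20
Fold in T1=15: gcd(20, 15) = 5; lcm(20, 15) = 20 * 15 / 5 = 300 / 5 = 60
Fold in T2=12: gcd(60, 12) = 12; lcm(60, 12) = 60 * 12 / 12 = 720 / 12 = 60
Fold in T3=24: gcd(60, 24) = 12; lcm(60, 24) = 60 * 24 / 12 = 1440 / 12 = 120
Full cycle length = 120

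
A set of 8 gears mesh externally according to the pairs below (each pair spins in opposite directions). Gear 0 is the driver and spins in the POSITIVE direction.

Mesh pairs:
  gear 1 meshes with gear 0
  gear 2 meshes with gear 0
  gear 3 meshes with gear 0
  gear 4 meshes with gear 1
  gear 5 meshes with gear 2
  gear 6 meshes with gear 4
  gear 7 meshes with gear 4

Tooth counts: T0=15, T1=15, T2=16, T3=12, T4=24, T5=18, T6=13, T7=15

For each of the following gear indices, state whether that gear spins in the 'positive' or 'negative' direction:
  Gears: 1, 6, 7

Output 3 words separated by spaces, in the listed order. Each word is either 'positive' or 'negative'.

Gear 0 (driver): positive (depth 0)
  gear 1: meshes with gear 0 -> depth 1 -> negative (opposite of gear 0)
  gear 2: meshes with gear 0 -> depth 1 -> negative (opposite of gear 0)
  gear 3: meshes with gear 0 -> depth 1 -> negative (opposite of gear 0)
  gear 4: meshes with gear 1 -> depth 2 -> positive (opposite of gear 1)
  gear 5: meshes with gear 2 -> depth 2 -> positive (opposite of gear 2)
  gear 6: meshes with gear 4 -> depth 3 -> negative (opposite of gear 4)
  gear 7: meshes with gear 4 -> depth 3 -> negative (opposite of gear 4)
Queried indices 1, 6, 7 -> negative, negative, negative

Answer: negative negative negative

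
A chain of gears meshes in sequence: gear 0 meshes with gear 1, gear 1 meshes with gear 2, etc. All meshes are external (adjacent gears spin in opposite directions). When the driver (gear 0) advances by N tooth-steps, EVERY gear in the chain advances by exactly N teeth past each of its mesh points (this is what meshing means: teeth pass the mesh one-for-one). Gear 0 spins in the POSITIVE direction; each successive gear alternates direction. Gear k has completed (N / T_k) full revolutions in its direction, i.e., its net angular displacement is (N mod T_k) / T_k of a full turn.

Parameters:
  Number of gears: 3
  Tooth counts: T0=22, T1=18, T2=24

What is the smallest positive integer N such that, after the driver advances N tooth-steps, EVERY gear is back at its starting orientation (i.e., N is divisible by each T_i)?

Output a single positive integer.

Answer: 792

Derivation:
Gear k returns to start when N is a multiple of T_k.
All gears at start simultaneously when N is a common multiple of [22, 18, 24]; the smallest such N is lcm(22, 18, 24).
Start: lcm = T0 = 22
Fold in T1=18: gcd(22, 18) = 2; lcm(22, 18) = 22 * 18 / 2 = 396 / 2 = 198
Fold in T2=24: gcd(198, 24) = 6; lcm(198, 24) = 198 * 24 / 6 = 4752 / 6 = 792
Full cycle length = 792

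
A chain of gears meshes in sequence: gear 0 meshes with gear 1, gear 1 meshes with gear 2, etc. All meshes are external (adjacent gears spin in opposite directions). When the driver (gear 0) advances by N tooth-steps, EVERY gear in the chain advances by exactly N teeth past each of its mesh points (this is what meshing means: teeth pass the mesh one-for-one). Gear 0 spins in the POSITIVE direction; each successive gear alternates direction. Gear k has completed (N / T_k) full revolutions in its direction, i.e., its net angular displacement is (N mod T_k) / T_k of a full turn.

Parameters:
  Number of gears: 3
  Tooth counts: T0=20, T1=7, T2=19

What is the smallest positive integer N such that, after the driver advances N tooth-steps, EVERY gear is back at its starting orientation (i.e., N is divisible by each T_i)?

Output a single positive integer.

Gear k returns to start when N is a multiple of T_k.
All gears at start simultaneously when N is a common multiple of [20, 7, 19]; the smallest such N is lcm(20, 7, 19).
Start: lcm = T0 = 20
Fold in T1=7: gcd(20, 7) = 1; lcm(20, 7) = 20 * 7 / 1 = 140 / 1 = 140
Fold in T2=19: gcd(140, 19) = 1; lcm(140, 19) = 140 * 19 / 1 = 2660 / 1 = 2660
Full cycle length = 2660

Answer: 2660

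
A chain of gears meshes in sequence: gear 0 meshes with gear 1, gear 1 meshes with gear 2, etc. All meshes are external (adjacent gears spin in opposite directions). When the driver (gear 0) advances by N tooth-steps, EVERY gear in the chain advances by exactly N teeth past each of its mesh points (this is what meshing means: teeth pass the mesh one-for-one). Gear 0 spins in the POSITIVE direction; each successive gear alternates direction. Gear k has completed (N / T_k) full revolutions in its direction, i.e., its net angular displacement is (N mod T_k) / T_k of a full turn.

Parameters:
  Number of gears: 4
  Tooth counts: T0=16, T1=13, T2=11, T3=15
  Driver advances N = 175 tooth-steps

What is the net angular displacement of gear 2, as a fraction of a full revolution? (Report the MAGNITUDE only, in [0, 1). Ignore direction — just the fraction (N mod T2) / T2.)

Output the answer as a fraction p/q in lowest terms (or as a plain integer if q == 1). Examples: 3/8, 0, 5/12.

Chain of 4 gears, tooth counts: [16, 13, 11, 15]
  gear 0: T0=16, direction=positive, advance = 175 mod 16 = 15 teeth = 15/16 turn
  gear 1: T1=13, direction=negative, advance = 175 mod 13 = 6 teeth = 6/13 turn
  gear 2: T2=11, direction=positive, advance = 175 mod 11 = 10 teeth = 10/11 turn
  gear 3: T3=15, direction=negative, advance = 175 mod 15 = 10 teeth = 10/15 turn
Gear 2: 175 mod 11 = 10
Fraction = 10 / 11 = 10/11 (gcd(10,11)=1) = 10/11

Answer: 10/11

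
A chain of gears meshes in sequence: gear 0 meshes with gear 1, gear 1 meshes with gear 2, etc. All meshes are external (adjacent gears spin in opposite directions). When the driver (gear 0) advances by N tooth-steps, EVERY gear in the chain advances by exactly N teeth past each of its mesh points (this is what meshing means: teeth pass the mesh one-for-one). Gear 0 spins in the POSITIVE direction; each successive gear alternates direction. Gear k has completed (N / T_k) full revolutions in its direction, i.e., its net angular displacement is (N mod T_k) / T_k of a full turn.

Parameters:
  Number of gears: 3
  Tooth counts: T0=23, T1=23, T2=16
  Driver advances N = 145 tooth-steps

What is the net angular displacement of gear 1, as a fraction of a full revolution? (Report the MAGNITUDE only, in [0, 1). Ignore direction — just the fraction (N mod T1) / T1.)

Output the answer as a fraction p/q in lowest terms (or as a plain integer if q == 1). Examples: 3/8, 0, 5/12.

Chain of 3 gears, tooth counts: [23, 23, 16]
  gear 0: T0=23, direction=positive, advance = 145 mod 23 = 7 teeth = 7/23 turn
  gear 1: T1=23, direction=negative, advance = 145 mod 23 = 7 teeth = 7/23 turn
  gear 2: T2=16, direction=positive, advance = 145 mod 16 = 1 teeth = 1/16 turn
Gear 1: 145 mod 23 = 7
Fraction = 7 / 23 = 7/23 (gcd(7,23)=1) = 7/23

Answer: 7/23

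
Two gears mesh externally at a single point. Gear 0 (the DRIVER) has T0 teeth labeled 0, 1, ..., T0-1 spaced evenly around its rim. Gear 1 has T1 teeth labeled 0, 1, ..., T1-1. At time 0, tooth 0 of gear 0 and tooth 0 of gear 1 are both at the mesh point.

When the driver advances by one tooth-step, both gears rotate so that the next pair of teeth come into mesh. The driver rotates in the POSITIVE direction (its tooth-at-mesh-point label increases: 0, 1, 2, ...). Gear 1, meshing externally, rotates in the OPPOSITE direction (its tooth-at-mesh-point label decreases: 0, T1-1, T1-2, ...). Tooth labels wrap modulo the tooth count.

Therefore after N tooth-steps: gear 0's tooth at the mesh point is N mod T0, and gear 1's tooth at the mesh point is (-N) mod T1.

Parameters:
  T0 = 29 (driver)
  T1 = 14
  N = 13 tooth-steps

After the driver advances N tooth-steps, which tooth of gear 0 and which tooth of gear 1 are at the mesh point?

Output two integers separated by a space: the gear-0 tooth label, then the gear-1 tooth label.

Answer: 13 1

Derivation:
Gear 0 (driver, T0=29): tooth at mesh = N mod T0
  13 = 0 * 29 + 13, so 13 mod 29 = 13
  gear 0 tooth = 13
Gear 1 (driven, T1=14): tooth at mesh = (-N) mod T1
  13 = 0 * 14 + 13, so 13 mod 14 = 13
  (-13) mod 14 = (-13) mod 14 = 14 - 13 = 1
Mesh after 13 steps: gear-0 tooth 13 meets gear-1 tooth 1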